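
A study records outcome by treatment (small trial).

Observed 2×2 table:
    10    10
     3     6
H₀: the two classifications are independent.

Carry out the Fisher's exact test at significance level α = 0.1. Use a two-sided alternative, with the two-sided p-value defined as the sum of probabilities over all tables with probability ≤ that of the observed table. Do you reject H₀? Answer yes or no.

reject H₀: no

Margins: r₁=20, r₂=9, c₁=13, c₂=16, n=29
p_obs = C(20,10)·C(9,3)/C(29,13); sum pmf over tables with pmf ≤ p_obs
p-value (two-sided) = 0.45427
At α=0.1: p ≥ α → fail to reject H₀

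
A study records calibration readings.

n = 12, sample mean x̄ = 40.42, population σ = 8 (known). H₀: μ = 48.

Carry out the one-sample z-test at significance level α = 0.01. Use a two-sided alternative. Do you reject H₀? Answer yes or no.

reject H₀: yes

SE = σ/√n = 8/√12 = 2.3094
z = (x̄−μ₀)/SE = (40.42−48)/2.3094 = -3.2822
p-value (two-sided) = 0.00103
At α=0.01: p < α → reject H₀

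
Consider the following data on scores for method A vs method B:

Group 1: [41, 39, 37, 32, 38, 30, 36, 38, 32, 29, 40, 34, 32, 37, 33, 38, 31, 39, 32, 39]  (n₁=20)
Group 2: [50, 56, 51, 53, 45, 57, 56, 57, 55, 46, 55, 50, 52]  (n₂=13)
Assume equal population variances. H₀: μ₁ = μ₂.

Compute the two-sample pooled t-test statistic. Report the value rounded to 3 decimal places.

test statistic = -12.638

x̄₁=35.350, s₁=3.703, n₁=20
x̄₂=52.538, s₂=3.992, n₂=13
s_p² = [19·3.703² + 12·3.992²]/31 = 14.5736
SE = √(s_p²·(1/20+1/13)) = 1.3600
t = (35.350−52.538)/1.3600 = -12.6382
df = 31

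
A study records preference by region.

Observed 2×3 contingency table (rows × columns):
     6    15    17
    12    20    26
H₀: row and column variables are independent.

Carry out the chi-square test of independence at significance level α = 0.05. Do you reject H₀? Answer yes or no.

reject H₀: no

Row totals [38, 58], col totals [18, 35, 43], n=96
χ² = (6−7.12)²/7.12 + (15−13.85)²/13.85 + (17−17.02)²/17.02 + (12−10.88)²/10.88 + (20−21.15)²/21.15 + (26−25.98)²/25.98 = 0.4509
df = 2
p-value (upper-tail) = 0.79815
At α=0.05: p ≥ α → fail to reject H₀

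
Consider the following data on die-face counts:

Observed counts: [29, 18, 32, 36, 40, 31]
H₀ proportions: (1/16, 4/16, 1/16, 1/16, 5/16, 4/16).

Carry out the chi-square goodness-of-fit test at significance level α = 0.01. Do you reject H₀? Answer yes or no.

reject H₀: yes

n = 186; E_i = n·p_i = [11.62, 46.50, 11.62, 11.62, 58.12, 46.50]
χ² = (29−11.62)²/11.62 + (18−46.50)²/46.50 + (32−11.62)²/11.62 + (36−11.62)²/11.62 + (40−58.12)²/58.12 + (31−46.50)²/46.50 = 141.0753
df = 5
p-value (upper-tail) = 0.00000
At α=0.01: p < α → reject H₀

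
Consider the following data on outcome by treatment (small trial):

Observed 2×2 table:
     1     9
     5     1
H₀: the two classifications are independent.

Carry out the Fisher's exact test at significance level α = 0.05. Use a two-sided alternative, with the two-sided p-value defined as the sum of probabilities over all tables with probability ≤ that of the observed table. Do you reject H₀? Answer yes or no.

reject H₀: yes

Margins: r₁=10, r₂=6, c₁=6, c₂=10, n=16
p_obs = C(10,1)·C(6,5)/C(16,6); sum pmf over tables with pmf ≤ p_obs
p-value (two-sided) = 0.00762
At α=0.05: p < α → reject H₀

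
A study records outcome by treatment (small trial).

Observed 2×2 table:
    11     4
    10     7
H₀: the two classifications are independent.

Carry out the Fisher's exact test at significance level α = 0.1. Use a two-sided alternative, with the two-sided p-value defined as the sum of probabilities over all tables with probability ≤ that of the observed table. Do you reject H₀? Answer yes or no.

reject H₀: no

Margins: r₁=15, r₂=17, c₁=21, c₂=11, n=32
p_obs = C(15,11)·C(17,10)/C(32,21); sum pmf over tables with pmf ≤ p_obs
p-value (two-sided) = 0.47191
At α=0.1: p ≥ α → fail to reject H₀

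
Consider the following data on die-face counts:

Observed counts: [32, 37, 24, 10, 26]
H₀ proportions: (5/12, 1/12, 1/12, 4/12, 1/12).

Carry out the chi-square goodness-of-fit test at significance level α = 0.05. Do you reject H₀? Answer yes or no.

reject H₀: yes

n = 129; E_i = n·p_i = [53.75, 10.75, 10.75, 43.00, 10.75]
χ² = (32−53.75)²/53.75 + (37−10.75)²/10.75 + (24−10.75)²/10.75 + (10−43.00)²/43.00 + (26−10.75)²/10.75 = 136.1907
df = 4
p-value (upper-tail) = 0.00000
At α=0.05: p < α → reject H₀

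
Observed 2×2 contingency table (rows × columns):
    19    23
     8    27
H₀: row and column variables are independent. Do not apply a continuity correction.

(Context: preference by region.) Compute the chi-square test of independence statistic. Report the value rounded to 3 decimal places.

test statistic = 4.200

Row totals [42, 35], col totals [27, 50], n=77
χ² = (19−14.73)²/14.73 + (23−27.27)²/27.27 + (8−12.27)²/12.27 + (27−22.73)²/22.73 = 4.1998
df = 1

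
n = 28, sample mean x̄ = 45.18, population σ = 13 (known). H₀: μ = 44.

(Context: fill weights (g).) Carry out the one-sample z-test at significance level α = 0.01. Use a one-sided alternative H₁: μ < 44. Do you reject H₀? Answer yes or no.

SE = σ/√n = 13/√28 = 2.4568
z = (x̄−μ₀)/SE = (45.18−44)/2.4568 = 0.4803
p-value (one-sided, H₁ less) = 0.68449
At α=0.01: p ≥ α → fail to reject H₀

reject H₀: no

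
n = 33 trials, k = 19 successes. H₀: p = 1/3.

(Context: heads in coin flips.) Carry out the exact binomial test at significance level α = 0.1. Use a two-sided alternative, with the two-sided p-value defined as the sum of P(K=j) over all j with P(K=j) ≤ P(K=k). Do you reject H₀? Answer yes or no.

Exact binomial: n=33, k=19, p₀=1/3=0.3333
P(X=j) = C(n,j)·p₀^j·(1−p₀)^(n−j); p = Σ P(X=j) over j with P(X=j) ≤ P(X=19)
p-value (two-sided) = 0.00490
At α=0.1: p < α → reject H₀

reject H₀: yes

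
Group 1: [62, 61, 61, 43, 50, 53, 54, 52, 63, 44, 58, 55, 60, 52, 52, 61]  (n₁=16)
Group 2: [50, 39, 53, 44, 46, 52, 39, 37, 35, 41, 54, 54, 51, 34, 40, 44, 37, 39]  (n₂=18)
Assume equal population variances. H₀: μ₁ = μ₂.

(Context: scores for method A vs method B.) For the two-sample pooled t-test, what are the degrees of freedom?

degrees of freedom = 32

df = n₁ + n₂ − 2 = 16 + 18 − 2 = 32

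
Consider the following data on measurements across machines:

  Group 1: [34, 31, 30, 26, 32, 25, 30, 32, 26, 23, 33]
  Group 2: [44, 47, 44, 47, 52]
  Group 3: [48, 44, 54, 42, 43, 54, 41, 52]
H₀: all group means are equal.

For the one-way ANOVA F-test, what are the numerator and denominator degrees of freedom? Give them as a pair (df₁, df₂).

k = 3 groups, N = 24 total
df = (k−1, N−k) = (3−1, 24−3) = (2, 21)

degrees of freedom = [2, 21]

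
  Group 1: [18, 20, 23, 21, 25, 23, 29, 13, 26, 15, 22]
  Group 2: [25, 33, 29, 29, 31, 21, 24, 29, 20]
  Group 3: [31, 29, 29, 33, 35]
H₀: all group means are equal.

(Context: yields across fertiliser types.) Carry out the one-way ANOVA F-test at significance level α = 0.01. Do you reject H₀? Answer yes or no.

reject H₀: yes

Group means [21.36, 26.78, 31.40], grand mean 25.320
SSB = Σnᵢ(x̄ᵢ−x̄)² = 376.139; SSW = ΣΣ(x−x̄ᵢ)² = 411.301
MSB = 376.139/2 = 188.0695; MSW = 411.301/22 = 18.6955
F = MSB/MSW = 10.0596
df = (2, 22)
p-value (upper-tail) = 0.00079
At α=0.01: p < α → reject H₀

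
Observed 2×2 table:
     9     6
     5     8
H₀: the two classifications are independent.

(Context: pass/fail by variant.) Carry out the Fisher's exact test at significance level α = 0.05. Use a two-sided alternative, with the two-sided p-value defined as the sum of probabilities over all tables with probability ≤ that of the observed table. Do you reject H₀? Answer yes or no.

reject H₀: no

Margins: r₁=15, r₂=13, c₁=14, c₂=14, n=28
p_obs = C(15,9)·C(13,5)/C(28,14); sum pmf over tables with pmf ≤ p_obs
p-value (two-sided) = 0.44948
At α=0.05: p ≥ α → fail to reject H₀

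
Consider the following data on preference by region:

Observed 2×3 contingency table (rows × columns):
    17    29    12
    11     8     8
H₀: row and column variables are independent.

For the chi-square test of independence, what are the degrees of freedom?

degrees of freedom = 2

df = (r−1)(c−1) = (2−1)·(3−1) = 2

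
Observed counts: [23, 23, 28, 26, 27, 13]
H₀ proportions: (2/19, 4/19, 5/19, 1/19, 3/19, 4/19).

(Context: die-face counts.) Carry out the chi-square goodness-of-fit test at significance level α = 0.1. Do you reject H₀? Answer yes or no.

n = 140; E_i = n·p_i = [14.74, 29.47, 36.84, 7.37, 22.11, 29.47]
χ² = (23−14.74)²/14.74 + (23−29.47)²/29.47 + (28−36.84)²/36.84 + (26−7.37)²/7.37 + (27−22.11)²/22.11 + (13−29.47)²/29.47 = 65.5800
df = 5
p-value (upper-tail) = 0.00000
At α=0.1: p < α → reject H₀

reject H₀: yes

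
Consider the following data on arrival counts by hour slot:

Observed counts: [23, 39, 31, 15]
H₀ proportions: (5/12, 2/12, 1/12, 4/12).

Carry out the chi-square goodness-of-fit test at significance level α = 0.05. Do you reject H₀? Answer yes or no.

n = 108; E_i = n·p_i = [45.00, 18.00, 9.00, 36.00]
χ² = (23−45.00)²/45.00 + (39−18.00)²/18.00 + (31−9.00)²/9.00 + (15−36.00)²/36.00 = 101.2833
df = 3
p-value (upper-tail) = 0.00000
At α=0.05: p < α → reject H₀

reject H₀: yes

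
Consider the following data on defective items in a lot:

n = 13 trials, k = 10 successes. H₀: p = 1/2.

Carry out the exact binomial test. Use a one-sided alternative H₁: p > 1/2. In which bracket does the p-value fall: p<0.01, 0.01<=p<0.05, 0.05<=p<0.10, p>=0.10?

Exact binomial: n=13, k=10, p₀=1/2=0.5000
P(X≥10) from Σ C(n,i)·p₀^i·(1−p₀)^(n−i)
p-value (one-sided, H₁ greater) = 0.04614
→ bracket: 0.01<=p<0.05

p-value bracket: 0.01<=p<0.05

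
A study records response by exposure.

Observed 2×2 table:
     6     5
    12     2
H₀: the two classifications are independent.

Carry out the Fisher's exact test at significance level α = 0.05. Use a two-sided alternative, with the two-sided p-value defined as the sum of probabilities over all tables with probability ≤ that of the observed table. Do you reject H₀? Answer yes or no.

Margins: r₁=11, r₂=14, c₁=18, c₂=7, n=25
p_obs = C(11,6)·C(14,12)/C(25,18); sum pmf over tables with pmf ≤ p_obs
p-value (two-sided) = 0.17746
At α=0.05: p ≥ α → fail to reject H₀

reject H₀: no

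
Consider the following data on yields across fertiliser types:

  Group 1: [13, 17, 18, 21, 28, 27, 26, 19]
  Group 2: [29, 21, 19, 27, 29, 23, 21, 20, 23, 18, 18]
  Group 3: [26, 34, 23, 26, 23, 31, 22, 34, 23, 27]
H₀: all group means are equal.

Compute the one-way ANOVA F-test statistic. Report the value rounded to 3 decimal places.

Group means [21.12, 22.55, 26.90], grand mean 23.655
SSB = Σnᵢ(x̄ᵢ−x̄)² = 170.049; SSW = ΣΣ(x−x̄ᵢ)² = 560.502
MSB = 170.049/2 = 85.0247; MSW = 560.502/26 = 21.5578
F = MSB/MSW = 3.9440
df = (2, 26)

test statistic = 3.944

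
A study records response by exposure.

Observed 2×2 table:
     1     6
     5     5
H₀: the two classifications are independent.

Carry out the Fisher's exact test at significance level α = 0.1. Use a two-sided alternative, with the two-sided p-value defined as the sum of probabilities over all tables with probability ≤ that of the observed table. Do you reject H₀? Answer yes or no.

Margins: r₁=7, r₂=10, c₁=6, c₂=11, n=17
p_obs = C(7,1)·C(10,5)/C(17,6); sum pmf over tables with pmf ≤ p_obs
p-value (two-sided) = 0.30430
At α=0.1: p ≥ α → fail to reject H₀

reject H₀: no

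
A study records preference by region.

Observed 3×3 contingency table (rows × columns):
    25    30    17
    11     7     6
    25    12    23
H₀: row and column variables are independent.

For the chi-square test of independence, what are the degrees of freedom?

degrees of freedom = 4

df = (r−1)(c−1) = (3−1)·(3−1) = 4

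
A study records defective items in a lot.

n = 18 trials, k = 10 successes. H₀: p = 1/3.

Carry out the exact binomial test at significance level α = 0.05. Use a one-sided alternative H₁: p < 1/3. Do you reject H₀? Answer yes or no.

Exact binomial: n=18, k=10, p₀=1/3=0.3333
P(X≤10) from Σ C(n,i)·p₀^i·(1−p₀)^(n−i)
p-value (one-sided, H₁ less) = 0.98557
At α=0.05: p ≥ α → fail to reject H₀

reject H₀: no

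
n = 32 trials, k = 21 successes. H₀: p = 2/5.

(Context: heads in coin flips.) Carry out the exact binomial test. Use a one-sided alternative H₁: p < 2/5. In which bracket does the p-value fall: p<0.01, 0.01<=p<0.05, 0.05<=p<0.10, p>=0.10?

p-value bracket: p>=0.10

Exact binomial: n=32, k=21, p₀=2/5=0.4000
P(X≤21) from Σ C(n,i)·p₀^i·(1−p₀)^(n−i)
p-value (one-sided, H₁ less) = 0.99905
→ bracket: p>=0.10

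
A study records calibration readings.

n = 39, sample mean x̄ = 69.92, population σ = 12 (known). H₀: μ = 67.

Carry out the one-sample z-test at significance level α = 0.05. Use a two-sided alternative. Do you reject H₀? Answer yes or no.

SE = σ/√n = 12/√39 = 1.9215
z = (x̄−μ₀)/SE = (69.92−67)/1.9215 = 1.5196
p-value (two-sided) = 0.12861
At α=0.05: p ≥ α → fail to reject H₀

reject H₀: no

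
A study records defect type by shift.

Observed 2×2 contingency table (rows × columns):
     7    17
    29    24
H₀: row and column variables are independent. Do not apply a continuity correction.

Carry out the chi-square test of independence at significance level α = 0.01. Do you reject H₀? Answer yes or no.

Row totals [24, 53], col totals [36, 41], n=77
χ² = (7−11.22)²/11.22 + (17−12.78)²/12.78 + (29−24.78)²/24.78 + (24−28.22)²/28.22 = 4.3320
df = 1
p-value (upper-tail) = 0.03740
At α=0.01: p ≥ α → fail to reject H₀

reject H₀: no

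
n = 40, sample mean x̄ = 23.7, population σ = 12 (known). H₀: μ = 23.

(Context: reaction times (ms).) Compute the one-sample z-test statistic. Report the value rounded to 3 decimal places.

test statistic = 0.369

SE = σ/√n = 12/√40 = 1.8974
z = (x̄−μ₀)/SE = (23.7−23)/1.8974 = 0.3689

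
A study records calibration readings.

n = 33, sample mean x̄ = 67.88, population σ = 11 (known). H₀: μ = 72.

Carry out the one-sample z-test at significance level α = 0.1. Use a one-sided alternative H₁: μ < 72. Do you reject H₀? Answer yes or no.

SE = σ/√n = 11/√33 = 1.9149
z = (x̄−μ₀)/SE = (67.88−72)/1.9149 = -2.1516
p-value (one-sided, H₁ less) = 0.01571
At α=0.1: p < α → reject H₀

reject H₀: yes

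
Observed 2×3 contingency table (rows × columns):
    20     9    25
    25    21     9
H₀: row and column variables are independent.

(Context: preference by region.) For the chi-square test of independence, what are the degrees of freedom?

degrees of freedom = 2

df = (r−1)(c−1) = (2−1)·(3−1) = 2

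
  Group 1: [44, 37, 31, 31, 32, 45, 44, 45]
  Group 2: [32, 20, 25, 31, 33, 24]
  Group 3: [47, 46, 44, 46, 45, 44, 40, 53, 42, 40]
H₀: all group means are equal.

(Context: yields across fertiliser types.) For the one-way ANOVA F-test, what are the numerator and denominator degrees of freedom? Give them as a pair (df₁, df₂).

degrees of freedom = [2, 21]

k = 3 groups, N = 24 total
df = (k−1, N−k) = (3−1, 24−3) = (2, 21)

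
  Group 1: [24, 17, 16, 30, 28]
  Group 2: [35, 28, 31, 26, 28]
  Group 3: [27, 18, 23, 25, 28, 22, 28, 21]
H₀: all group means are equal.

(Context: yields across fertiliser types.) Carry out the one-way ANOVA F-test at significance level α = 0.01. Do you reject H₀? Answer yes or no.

reject H₀: no

Group means [23.00, 29.60, 24.00], grand mean 25.278
SSB = Σnᵢ(x̄ᵢ−x̄)² = 132.411; SSW = ΣΣ(x−x̄ᵢ)² = 301.200
MSB = 132.411/2 = 66.2056; MSW = 301.200/15 = 20.0800
F = MSB/MSW = 3.2971
df = (2, 15)
p-value (upper-tail) = 0.06504
At α=0.01: p ≥ α → fail to reject H₀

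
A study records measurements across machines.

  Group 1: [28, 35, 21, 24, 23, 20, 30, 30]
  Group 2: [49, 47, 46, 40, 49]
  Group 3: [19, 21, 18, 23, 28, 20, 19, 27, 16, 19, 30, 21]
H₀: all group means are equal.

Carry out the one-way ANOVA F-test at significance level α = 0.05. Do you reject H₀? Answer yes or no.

reject H₀: yes

Group means [26.38, 46.20, 21.75], grand mean 28.120
SSB = Σnᵢ(x̄ᵢ−x̄)² = 2145.715; SSW = ΣΣ(x−x̄ᵢ)² = 454.925
MSB = 2145.715/2 = 1072.8575; MSW = 454.925/22 = 20.6784
F = MSB/MSW = 51.8830
df = (2, 22)
p-value (upper-tail) = 0.00000
At α=0.05: p < α → reject H₀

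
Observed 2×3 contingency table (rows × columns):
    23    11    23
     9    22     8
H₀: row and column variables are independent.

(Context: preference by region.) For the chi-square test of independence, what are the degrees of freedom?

df = (r−1)(c−1) = (2−1)·(3−1) = 2

degrees of freedom = 2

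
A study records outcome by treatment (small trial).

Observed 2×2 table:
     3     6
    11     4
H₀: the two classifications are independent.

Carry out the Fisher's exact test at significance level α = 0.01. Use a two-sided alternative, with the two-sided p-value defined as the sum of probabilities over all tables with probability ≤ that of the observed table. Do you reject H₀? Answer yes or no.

reject H₀: no

Margins: r₁=9, r₂=15, c₁=14, c₂=10, n=24
p_obs = C(9,3)·C(15,11)/C(24,14); sum pmf over tables with pmf ≤ p_obs
p-value (two-sided) = 0.09180
At α=0.01: p ≥ α → fail to reject H₀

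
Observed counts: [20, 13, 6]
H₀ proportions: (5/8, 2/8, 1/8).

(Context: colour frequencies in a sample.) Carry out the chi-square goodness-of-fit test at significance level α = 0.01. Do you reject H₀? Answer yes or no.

n = 39; E_i = n·p_i = [24.38, 9.75, 4.88]
χ² = (20−24.38)²/24.38 + (13−9.75)²/9.75 + (6−4.88)²/4.88 = 2.1282
df = 2
p-value (upper-tail) = 0.34504
At α=0.01: p ≥ α → fail to reject H₀

reject H₀: no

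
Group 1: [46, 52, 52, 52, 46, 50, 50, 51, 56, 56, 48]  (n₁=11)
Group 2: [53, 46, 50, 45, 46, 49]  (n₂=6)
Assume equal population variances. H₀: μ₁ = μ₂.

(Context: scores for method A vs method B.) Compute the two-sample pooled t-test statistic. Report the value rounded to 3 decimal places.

test statistic = 1.597

x̄₁=50.818, s₁=3.371, n₁=11
x̄₂=48.167, s₂=3.061, n₂=6
s_p² = [10·3.371² + 5·3.061²]/15 = 10.6980
SE = √(s_p²·(1/11+1/6)) = 1.6600
t = (50.818−48.167)/1.6600 = 1.5973
df = 15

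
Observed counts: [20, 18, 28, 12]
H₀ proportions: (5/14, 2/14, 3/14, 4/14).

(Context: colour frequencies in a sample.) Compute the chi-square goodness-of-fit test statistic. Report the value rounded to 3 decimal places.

n = 78; E_i = n·p_i = [27.86, 11.14, 16.71, 22.29]
χ² = (20−27.86)²/27.86 + (18−11.14)²/11.14 + (28−16.71)²/16.71 + (12−22.29)²/22.29 = 18.8034
df = 3

test statistic = 18.803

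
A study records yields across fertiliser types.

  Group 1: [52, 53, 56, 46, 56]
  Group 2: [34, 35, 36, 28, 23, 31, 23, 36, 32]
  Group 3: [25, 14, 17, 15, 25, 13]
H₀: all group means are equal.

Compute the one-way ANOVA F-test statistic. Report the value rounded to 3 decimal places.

Group means [52.60, 30.89, 18.17], grand mean 32.500
SSB = Σnᵢ(x̄ᵢ−x̄)² = 3276.078; SSW = ΣΣ(x−x̄ᵢ)² = 428.922
MSB = 3276.078/2 = 1638.0389; MSW = 428.922/17 = 25.2307
F = MSB/MSW = 64.9224
df = (2, 17)

test statistic = 64.922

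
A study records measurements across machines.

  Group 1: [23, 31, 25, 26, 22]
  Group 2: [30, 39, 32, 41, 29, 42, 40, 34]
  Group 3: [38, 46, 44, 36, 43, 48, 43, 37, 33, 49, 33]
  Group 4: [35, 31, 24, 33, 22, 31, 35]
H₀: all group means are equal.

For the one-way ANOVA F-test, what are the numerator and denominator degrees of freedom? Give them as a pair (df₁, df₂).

degrees of freedom = [3, 27]

k = 4 groups, N = 31 total
df = (k−1, N−k) = (4−1, 31−4) = (3, 27)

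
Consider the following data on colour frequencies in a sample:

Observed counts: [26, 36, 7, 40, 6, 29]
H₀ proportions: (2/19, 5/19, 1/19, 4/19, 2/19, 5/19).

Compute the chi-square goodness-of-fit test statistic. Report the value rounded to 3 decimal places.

n = 144; E_i = n·p_i = [15.16, 37.89, 7.58, 30.32, 15.16, 37.89]
χ² = (26−15.16)²/15.16 + (36−37.89)²/37.89 + (7−7.58)²/7.58 + (40−30.32)²/30.32 + (6−15.16)²/15.16 + (29−37.89)²/37.89 = 18.6083
df = 5

test statistic = 18.608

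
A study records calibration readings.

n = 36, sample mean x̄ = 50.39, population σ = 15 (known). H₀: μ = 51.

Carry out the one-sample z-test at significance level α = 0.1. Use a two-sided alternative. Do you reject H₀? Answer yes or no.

reject H₀: no

SE = σ/√n = 15/√36 = 2.5000
z = (x̄−μ₀)/SE = (50.39−51)/2.5000 = -0.2440
p-value (two-sided) = 0.80723
At α=0.1: p ≥ α → fail to reject H₀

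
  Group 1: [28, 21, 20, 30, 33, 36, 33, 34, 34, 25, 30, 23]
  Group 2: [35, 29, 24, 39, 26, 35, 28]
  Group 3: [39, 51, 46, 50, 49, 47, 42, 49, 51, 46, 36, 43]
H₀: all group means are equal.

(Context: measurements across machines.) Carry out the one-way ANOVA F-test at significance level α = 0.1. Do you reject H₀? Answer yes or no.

Group means [28.92, 30.86, 45.75], grand mean 35.871
SSB = Σnᵢ(x̄ᵢ−x̄)² = 1927.460; SSW = ΣΣ(x−x̄ᵢ)² = 772.024
MSB = 1927.460/2 = 963.7300; MSW = 772.024/28 = 27.5723
F = MSB/MSW = 34.9529
df = (2, 28)
p-value (upper-tail) = 0.00000
At α=0.1: p < α → reject H₀

reject H₀: yes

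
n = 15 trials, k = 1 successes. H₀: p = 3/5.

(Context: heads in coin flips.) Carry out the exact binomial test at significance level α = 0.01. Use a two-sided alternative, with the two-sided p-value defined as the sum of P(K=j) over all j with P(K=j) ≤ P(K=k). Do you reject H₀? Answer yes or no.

reject H₀: yes

Exact binomial: n=15, k=1, p₀=3/5=0.6000
P(X=j) = C(n,j)·p₀^j·(1−p₀)^(n−j); p = Σ P(X=j) over j with P(X=j) ≤ P(X=1)
p-value (two-sided) = 0.00003
At α=0.01: p < α → reject H₀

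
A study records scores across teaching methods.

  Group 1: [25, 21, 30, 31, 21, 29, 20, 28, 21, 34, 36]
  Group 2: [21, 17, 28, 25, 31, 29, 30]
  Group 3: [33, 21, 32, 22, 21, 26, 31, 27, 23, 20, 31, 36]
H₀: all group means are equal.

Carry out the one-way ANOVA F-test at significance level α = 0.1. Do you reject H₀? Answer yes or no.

reject H₀: no

Group means [26.91, 25.86, 26.92], grand mean 26.667
SSB = Σnᵢ(x̄ᵢ−x̄)² = 5.984; SSW = ΣΣ(x−x̄ᵢ)² = 818.683
MSB = 5.984/2 = 2.9919; MSW = 818.683/27 = 30.3216
F = MSB/MSW = 0.0987
df = (2, 27)
p-value (upper-tail) = 0.90637
At α=0.1: p ≥ α → fail to reject H₀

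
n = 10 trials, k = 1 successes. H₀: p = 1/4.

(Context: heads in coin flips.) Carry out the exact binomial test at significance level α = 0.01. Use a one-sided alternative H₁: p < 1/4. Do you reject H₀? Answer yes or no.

Exact binomial: n=10, k=1, p₀=1/4=0.2500
P(X≤1) from Σ C(n,i)·p₀^i·(1−p₀)^(n−i)
p-value (one-sided, H₁ less) = 0.24403
At α=0.01: p ≥ α → fail to reject H₀

reject H₀: no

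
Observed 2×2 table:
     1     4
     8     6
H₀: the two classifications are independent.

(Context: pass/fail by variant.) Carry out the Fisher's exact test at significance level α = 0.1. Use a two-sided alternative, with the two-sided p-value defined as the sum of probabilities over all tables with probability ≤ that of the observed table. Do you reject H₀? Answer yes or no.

reject H₀: no

Margins: r₁=5, r₂=14, c₁=9, c₂=10, n=19
p_obs = C(5,1)·C(14,8)/C(19,9); sum pmf over tables with pmf ≤ p_obs
p-value (two-sided) = 0.30341
At α=0.1: p ≥ α → fail to reject H₀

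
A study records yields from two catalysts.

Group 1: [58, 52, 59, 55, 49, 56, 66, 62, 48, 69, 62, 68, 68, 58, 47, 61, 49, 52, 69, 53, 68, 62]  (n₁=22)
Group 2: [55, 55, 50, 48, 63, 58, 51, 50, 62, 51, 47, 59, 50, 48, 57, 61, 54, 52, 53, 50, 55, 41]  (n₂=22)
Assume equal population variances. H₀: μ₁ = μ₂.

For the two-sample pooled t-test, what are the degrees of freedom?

df = n₁ + n₂ − 2 = 22 + 22 − 2 = 42

degrees of freedom = 42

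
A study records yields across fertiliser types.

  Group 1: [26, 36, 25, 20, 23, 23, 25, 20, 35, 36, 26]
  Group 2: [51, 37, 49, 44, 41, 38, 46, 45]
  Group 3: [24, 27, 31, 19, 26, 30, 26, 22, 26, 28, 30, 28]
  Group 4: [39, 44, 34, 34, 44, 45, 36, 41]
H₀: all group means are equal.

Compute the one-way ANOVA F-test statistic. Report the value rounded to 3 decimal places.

test statistic = 31.924

Group means [26.82, 43.88, 26.42, 39.62], grand mean 32.821
SSB = Σnᵢ(x̄ᵢ−x̄)² = 2236.441; SSW = ΣΣ(x−x̄ᵢ)² = 817.303
MSB = 2236.441/3 = 745.4802; MSW = 817.303/35 = 23.3515
F = MSB/MSW = 31.9243
df = (3, 35)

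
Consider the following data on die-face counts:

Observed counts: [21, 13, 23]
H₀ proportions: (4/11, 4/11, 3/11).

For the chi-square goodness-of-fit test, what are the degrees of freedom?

df = k − 1 = 3 − 1 = 2

degrees of freedom = 2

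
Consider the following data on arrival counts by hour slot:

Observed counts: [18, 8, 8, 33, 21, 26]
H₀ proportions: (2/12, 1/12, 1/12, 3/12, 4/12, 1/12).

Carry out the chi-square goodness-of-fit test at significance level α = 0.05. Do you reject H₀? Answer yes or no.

reject H₀: yes

n = 114; E_i = n·p_i = [19.00, 9.50, 9.50, 28.50, 38.00, 9.50]
χ² = (18−19.00)²/19.00 + (8−9.50)²/9.50 + (8−9.50)²/9.50 + (33−28.50)²/28.50 + (21−38.00)²/38.00 + (26−9.50)²/9.50 = 37.5000
df = 5
p-value (upper-tail) = 0.00000
At α=0.05: p < α → reject H₀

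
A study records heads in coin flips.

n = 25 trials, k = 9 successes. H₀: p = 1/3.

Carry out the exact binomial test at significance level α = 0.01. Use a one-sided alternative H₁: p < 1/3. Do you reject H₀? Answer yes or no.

Exact binomial: n=25, k=9, p₀=1/3=0.3333
P(X≤9) from Σ C(n,i)·p₀^i·(1−p₀)^(n−i)
p-value (one-sided, H₁ less) = 0.69560
At α=0.01: p ≥ α → fail to reject H₀

reject H₀: no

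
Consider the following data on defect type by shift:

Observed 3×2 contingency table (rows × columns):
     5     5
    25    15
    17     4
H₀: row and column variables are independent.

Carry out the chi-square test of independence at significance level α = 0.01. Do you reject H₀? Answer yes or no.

reject H₀: no

Row totals [10, 40, 21], col totals [47, 24], n=71
χ² = (5−6.62)²/6.62 + (5−3.38)²/3.38 + (25−26.48)²/26.48 + (15−13.52)²/13.52 + (17−13.90)²/13.90 + (4−7.10)²/7.10 = 3.4600
df = 2
p-value (upper-tail) = 0.17728
At α=0.01: p ≥ α → fail to reject H₀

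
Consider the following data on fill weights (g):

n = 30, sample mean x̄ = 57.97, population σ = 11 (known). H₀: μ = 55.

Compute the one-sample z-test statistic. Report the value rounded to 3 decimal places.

SE = σ/√n = 11/√30 = 2.0083
z = (x̄−μ₀)/SE = (57.97−55)/2.0083 = 1.4789

test statistic = 1.479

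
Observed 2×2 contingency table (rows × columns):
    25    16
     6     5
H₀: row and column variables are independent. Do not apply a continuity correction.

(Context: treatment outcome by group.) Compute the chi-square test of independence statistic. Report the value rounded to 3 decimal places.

test statistic = 0.149

Row totals [41, 11], col totals [31, 21], n=52
χ² = (25−24.44)²/24.44 + (16−16.56)²/16.56 + (6−6.56)²/6.56 + (5−4.44)²/4.44 = 0.1490
df = 1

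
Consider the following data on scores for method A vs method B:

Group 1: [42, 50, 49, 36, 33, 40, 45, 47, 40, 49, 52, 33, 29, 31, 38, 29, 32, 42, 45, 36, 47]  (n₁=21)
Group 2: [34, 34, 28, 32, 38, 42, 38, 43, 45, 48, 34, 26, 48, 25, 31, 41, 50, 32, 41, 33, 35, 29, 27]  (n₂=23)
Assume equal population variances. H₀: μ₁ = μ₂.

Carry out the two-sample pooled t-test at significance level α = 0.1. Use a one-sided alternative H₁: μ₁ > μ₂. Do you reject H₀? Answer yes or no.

x̄₁=40.238, s₁=7.355, n₁=21
x̄₂=36.261, s₂=7.387, n₂=23
s_p² = [20·7.355² + 22·7.387²]/42 = 54.3392
SE = √(s_p²·(1/21+1/23)) = 2.2249
t = (40.238−36.261)/2.2249 = 1.7876
df = 42
p-value (one-sided, H₁ greater) = 0.04053
At α=0.1: p < α → reject H₀

reject H₀: yes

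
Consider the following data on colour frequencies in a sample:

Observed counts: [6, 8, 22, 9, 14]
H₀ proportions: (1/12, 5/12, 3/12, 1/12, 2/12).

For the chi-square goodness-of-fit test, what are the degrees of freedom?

degrees of freedom = 4

df = k − 1 = 5 − 1 = 4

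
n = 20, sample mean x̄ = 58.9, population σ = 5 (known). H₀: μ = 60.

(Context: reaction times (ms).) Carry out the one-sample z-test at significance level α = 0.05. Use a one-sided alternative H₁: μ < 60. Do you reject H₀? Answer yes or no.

reject H₀: no

SE = σ/√n = 5/√20 = 1.1180
z = (x̄−μ₀)/SE = (58.9−60)/1.1180 = -0.9839
p-value (one-sided, H₁ less) = 0.16259
At α=0.05: p ≥ α → fail to reject H₀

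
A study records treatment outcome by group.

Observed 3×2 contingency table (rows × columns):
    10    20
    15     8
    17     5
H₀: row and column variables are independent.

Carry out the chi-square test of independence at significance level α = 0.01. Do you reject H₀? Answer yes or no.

reject H₀: yes

Row totals [30, 23, 22], col totals [42, 33], n=75
χ² = (10−16.80)²/16.80 + (20−13.20)²/13.20 + (15−12.88)²/12.88 + (8−10.12)²/10.12 + (17−12.32)²/12.32 + (5−9.68)²/9.68 = 11.0889
df = 2
p-value (upper-tail) = 0.00391
At α=0.01: p < α → reject H₀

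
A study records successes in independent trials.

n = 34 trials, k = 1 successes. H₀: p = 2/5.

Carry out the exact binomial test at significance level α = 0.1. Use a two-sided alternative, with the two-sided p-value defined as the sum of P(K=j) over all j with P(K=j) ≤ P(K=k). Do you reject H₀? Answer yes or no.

Exact binomial: n=34, k=1, p₀=2/5=0.4000
P(X=j) = C(n,j)·p₀^j·(1−p₀)^(n−j); p = Σ P(X=j) over j with P(X=j) ≤ P(X=1)
p-value (two-sided) = 0.00000
At α=0.1: p < α → reject H₀

reject H₀: yes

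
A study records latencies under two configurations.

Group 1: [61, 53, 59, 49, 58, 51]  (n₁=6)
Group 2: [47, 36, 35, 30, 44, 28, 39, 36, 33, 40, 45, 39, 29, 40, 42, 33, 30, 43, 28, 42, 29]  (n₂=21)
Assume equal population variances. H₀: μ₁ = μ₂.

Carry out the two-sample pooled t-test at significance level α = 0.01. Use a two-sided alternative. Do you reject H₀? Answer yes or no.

reject H₀: yes

x̄₁=55.167, s₁=4.834, n₁=6
x̄₂=36.571, s₂=6.112, n₂=21
s_p² = [5·4.834² + 20·6.112²]/25 = 34.5590
SE = √(s_p²·(1/6+1/21)) = 2.7213
t = (55.167−36.571)/2.7213 = 6.8332
df = 25
p-value (two-sided) = 0.00000
At α=0.01: p < α → reject H₀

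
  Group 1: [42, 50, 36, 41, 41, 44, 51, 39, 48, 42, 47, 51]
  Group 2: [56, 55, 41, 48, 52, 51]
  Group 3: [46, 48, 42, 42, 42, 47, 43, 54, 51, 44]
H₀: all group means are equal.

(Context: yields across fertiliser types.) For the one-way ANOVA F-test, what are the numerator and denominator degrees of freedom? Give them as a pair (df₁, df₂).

degrees of freedom = [2, 25]

k = 3 groups, N = 28 total
df = (k−1, N−k) = (3−1, 28−3) = (2, 25)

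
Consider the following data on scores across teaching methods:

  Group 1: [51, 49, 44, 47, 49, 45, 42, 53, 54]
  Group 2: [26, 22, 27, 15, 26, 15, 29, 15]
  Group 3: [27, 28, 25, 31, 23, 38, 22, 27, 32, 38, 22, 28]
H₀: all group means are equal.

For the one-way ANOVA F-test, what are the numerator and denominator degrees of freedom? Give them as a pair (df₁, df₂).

degrees of freedom = [2, 26]

k = 3 groups, N = 29 total
df = (k−1, N−k) = (3−1, 29−3) = (2, 26)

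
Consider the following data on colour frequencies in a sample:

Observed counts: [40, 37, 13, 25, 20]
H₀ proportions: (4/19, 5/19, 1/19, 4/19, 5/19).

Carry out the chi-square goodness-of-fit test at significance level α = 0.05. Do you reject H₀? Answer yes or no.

reject H₀: yes

n = 135; E_i = n·p_i = [28.42, 35.53, 7.11, 28.42, 35.53]
χ² = (40−28.42)²/28.42 + (37−35.53)²/35.53 + (13−7.11)²/7.11 + (25−28.42)²/28.42 + (20−35.53)²/35.53 = 16.8663
df = 4
p-value (upper-tail) = 0.00205
At α=0.05: p < α → reject H₀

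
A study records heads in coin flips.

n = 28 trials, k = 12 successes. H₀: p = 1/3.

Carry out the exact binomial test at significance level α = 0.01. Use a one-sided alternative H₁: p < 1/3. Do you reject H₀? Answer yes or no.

reject H₀: no

Exact binomial: n=28, k=12, p₀=1/3=0.3333
P(X≤12) from Σ C(n,i)·p₀^i·(1−p₀)^(n−i)
p-value (one-sided, H₁ less) = 0.89608
At α=0.01: p ≥ α → fail to reject H₀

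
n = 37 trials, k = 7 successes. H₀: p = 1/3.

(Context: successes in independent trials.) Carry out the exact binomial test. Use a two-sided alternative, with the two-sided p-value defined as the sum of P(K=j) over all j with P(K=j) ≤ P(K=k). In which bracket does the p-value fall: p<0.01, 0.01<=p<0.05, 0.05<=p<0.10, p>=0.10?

Exact binomial: n=37, k=7, p₀=1/3=0.3333
P(X=j) = C(n,j)·p₀^j·(1−p₀)^(n−j); p = Σ P(X=j) over j with P(X=j) ≤ P(X=7)
p-value (two-sided) = 0.07977
→ bracket: 0.05<=p<0.10

p-value bracket: 0.05<=p<0.10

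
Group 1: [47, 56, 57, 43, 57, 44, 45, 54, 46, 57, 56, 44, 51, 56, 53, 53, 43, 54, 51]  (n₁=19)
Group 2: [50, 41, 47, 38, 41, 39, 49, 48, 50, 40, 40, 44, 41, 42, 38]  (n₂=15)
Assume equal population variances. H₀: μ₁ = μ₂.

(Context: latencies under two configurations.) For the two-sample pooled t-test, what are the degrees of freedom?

degrees of freedom = 32

df = n₁ + n₂ − 2 = 19 + 15 − 2 = 32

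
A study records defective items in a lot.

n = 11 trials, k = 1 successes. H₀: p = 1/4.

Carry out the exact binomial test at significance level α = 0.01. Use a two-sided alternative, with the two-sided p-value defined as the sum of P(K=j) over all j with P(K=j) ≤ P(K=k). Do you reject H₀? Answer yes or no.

Exact binomial: n=11, k=1, p₀=1/4=0.2500
P(X=j) = C(n,j)·p₀^j·(1−p₀)^(n−j); p = Σ P(X=j) over j with P(X=j) ≤ P(X=1)
p-value (two-sided) = 0.31172
At α=0.01: p ≥ α → fail to reject H₀

reject H₀: no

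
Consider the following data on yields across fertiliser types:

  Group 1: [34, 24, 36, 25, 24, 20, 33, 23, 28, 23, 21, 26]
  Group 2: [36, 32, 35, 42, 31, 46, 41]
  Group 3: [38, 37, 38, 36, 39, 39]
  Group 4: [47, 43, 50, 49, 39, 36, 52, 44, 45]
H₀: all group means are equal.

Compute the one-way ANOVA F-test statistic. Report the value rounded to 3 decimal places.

Group means [26.42, 37.57, 37.83, 45.00], grand mean 35.647
SSB = Σnᵢ(x̄ᵢ−x̄)² = 1864.300; SSW = ΣΣ(x−x̄ᵢ)² = 711.464
MSB = 1864.300/3 = 621.4335; MSW = 711.464/30 = 23.7155
F = MSB/MSW = 26.2037
df = (3, 30)

test statistic = 26.204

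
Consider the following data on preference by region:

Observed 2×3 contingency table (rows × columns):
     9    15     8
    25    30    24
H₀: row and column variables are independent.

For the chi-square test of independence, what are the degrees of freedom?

degrees of freedom = 2

df = (r−1)(c−1) = (2−1)·(3−1) = 2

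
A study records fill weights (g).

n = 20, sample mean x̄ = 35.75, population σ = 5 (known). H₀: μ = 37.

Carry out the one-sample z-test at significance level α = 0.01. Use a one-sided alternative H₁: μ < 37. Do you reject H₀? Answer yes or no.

reject H₀: no

SE = σ/√n = 5/√20 = 1.1180
z = (x̄−μ₀)/SE = (35.75−37)/1.1180 = -1.1180
p-value (one-sided, H₁ less) = 0.13178
At α=0.01: p ≥ α → fail to reject H₀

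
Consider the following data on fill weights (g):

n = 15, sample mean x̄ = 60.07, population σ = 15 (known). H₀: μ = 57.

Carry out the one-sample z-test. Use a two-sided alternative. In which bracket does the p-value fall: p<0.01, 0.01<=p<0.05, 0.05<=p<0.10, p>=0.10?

SE = σ/√n = 15/√15 = 3.8730
z = (x̄−μ₀)/SE = (60.07−57)/3.8730 = 0.7927
p-value (two-sided) = 0.42797
→ bracket: p>=0.10

p-value bracket: p>=0.10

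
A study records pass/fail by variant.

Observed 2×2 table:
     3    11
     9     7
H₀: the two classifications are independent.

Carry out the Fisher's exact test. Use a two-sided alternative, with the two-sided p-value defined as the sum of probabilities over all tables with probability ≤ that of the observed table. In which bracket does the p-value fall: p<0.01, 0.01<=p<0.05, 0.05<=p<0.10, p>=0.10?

Margins: r₁=14, r₂=16, c₁=12, c₂=18, n=30
p_obs = C(14,3)·C(16,9)/C(30,12); sum pmf over tables with pmf ≤ p_obs
p-value (two-sided) = 0.07172
→ bracket: 0.05<=p<0.10

p-value bracket: 0.05<=p<0.10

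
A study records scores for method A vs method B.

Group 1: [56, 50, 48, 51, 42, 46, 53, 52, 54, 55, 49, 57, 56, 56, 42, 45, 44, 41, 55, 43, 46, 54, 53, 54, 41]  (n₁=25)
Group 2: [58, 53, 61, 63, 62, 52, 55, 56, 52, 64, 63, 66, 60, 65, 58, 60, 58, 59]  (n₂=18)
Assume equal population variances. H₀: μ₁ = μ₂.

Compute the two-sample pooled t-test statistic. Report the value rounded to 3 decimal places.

test statistic = -6.093

x̄₁=49.720, s₁=5.451, n₁=25
x̄₂=59.167, s₂=4.328, n₂=18
s_p² = [24·5.451² + 17·4.328²]/41 = 25.1595
SE = √(s_p²·(1/25+1/18)) = 1.5505
t = (49.720−59.167)/1.5505 = -6.0926
df = 41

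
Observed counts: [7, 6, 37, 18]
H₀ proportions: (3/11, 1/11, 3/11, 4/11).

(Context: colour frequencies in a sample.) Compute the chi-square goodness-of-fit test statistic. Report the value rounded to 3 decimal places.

n = 68; E_i = n·p_i = [18.55, 6.18, 18.55, 24.73]
χ² = (7−18.55)²/18.55 + (6−6.18)²/6.18 + (37−18.55)²/18.55 + (18−24.73)²/24.73 = 27.3873
df = 3

test statistic = 27.387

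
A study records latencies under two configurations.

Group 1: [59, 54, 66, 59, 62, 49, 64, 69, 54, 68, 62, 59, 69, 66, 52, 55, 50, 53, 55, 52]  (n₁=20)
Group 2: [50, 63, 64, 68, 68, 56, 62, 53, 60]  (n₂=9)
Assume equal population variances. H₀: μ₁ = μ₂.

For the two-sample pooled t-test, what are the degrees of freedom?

degrees of freedom = 27

df = n₁ + n₂ − 2 = 20 + 9 − 2 = 27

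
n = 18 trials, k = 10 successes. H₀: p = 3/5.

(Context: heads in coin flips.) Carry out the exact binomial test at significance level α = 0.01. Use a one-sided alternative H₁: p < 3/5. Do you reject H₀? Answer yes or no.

reject H₀: no

Exact binomial: n=18, k=10, p₀=3/5=0.6000
P(X≤10) from Σ C(n,i)·p₀^i·(1−p₀)^(n−i)
p-value (one-sided, H₁ less) = 0.43656
At α=0.01: p ≥ α → fail to reject H₀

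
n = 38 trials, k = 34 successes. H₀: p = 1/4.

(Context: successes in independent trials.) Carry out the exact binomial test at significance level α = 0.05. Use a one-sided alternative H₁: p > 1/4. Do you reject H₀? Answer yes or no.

reject H₀: yes

Exact binomial: n=38, k=34, p₀=1/4=0.2500
P(X≥34) from Σ C(n,i)·p₀^i·(1−p₀)^(n−i)
p-value (one-sided, H₁ greater) = 0.00000
At α=0.05: p < α → reject H₀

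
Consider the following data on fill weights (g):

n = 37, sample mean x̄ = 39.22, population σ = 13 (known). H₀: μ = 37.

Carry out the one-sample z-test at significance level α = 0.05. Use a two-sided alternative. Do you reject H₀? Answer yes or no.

SE = σ/√n = 13/√37 = 2.1372
z = (x̄−μ₀)/SE = (39.22−37)/2.1372 = 1.0387
p-value (two-sided) = 0.29892
At α=0.05: p ≥ α → fail to reject H₀

reject H₀: no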